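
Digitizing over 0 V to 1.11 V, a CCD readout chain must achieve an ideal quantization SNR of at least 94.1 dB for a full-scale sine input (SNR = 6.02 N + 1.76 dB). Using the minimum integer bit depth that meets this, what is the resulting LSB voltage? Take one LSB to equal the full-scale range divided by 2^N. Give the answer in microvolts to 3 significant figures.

16.9 µV

Span = 1.11 V.
Required N = ⌈(94.1 − 1.76)/6.02⌉ = ⌈15.339⌉ = 16.
LSB = 1.11 V ÷ 2^16 = 1.11/65536 V = 16.9 µV.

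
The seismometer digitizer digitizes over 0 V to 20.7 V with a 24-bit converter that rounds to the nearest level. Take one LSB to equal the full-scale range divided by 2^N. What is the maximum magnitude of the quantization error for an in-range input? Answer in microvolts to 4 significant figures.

Full-scale range = 20.7 V.
LSB = 20.7 V / 2^24 = 1.23382 µV.
|e|_max = LSB/2 = 0.6169 µV.

0.6169 µV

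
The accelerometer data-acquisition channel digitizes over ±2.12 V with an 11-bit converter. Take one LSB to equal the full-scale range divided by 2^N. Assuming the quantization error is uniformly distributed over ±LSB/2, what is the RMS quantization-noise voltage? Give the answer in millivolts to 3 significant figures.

0.598 mV

The full-scale span is 2.12 − (-2.12) = 4.24 V.
Step size = 4.24/2048 V = 2.0703 mV.
σ_q = LSB/√12 = 2.0703 mV/3.4641 = 0.598 mV.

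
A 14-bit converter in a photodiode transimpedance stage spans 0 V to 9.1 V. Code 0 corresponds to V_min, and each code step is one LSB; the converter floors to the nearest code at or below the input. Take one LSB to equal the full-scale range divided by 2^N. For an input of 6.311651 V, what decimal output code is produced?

V_FS = 9.1 V. LSB = 9.1 V / 2^14 ≈ 0.5554 mV.
code = ⌊(V_in − V_min)/LSB⌋ = ⌊(V_in − V_min) × 2^14 / range⌋
     = ⌊(6.311651 − (0)) × 16384 / 9.1⌋ = ⌊6.311651 × 16384/9.1⌋
     = ⌊11363.746⌋ = 11363.

11363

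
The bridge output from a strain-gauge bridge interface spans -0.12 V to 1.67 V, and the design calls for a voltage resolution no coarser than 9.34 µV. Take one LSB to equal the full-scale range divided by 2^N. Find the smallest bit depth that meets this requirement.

18 bits

Full-scale range = 1.67 V − (-0.12 V) = 1.79 V.
Need 2^N ≥ 1.79 V / 9.34 µV = 191600 → N_min = 18.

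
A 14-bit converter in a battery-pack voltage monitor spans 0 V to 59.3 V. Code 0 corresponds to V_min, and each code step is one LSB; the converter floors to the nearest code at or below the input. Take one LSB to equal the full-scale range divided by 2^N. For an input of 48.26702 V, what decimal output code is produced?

Range is 59.3 V. LSB = 59.3 V / 2^14 ≈ 3.619 mV.
code = ⌊(V_in − V_min)/LSB⌋ = ⌊(V_in − V_min) × 2^14 / range⌋
     = ⌊(48.26702 − (0)) × 16384 / 59.3⌋ = ⌊48.26702 × 16384/59.3⌋
     = ⌊13335.697⌋ = 13335.

13335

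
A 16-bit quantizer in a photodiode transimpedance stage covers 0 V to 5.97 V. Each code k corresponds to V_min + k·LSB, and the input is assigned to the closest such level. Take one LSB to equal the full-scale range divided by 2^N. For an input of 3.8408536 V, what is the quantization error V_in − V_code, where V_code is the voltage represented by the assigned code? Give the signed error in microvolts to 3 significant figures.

+16.4 µV

V_FS = 5.97 V. LSB = 5.97 V / 2^16 ≈ 91.09 µV.
Position in LSBs: (3.8408536 − (0)) × 65536/5.97 = 42163.1795; rounding gives k = 42163.
Reconstructed level: 0 + 42163 × 5.97/65536 V = 3.8408372498 V.
V_in − V_code = 3.8408536 − (3.8408372498) = +16.4 µV.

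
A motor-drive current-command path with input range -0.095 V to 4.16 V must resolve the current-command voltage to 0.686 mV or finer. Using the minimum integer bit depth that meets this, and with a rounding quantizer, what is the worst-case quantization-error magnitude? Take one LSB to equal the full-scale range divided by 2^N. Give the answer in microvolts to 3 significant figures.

260 µV

Range = 4.16 − (-0.095) = 4.255 V.
Need 2^N ≥ 4.255 V / 0.686 mV = 6203 → N_min = 13.
LSB = 4.255 V ÷ 2^13 = 4.255/8192 V = 0.51941 mV.
|e|_max = LSB/2 = 260 µV.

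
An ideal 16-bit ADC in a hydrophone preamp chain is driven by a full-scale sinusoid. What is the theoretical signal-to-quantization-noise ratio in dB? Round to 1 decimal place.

98.1 dB

Ideal quantization SNR: 6.02 × 16 + 1.76 dB = 98.1 dB.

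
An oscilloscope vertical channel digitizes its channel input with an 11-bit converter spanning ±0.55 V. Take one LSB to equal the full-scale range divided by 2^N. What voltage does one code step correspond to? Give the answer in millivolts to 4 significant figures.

0.5371 mV

Full-scale range = 0.55 V − (-0.55 V) = 1.1 V.
Number of codes = 2^11 = 2048.
LSB = 1.1 V / 2^11 = 0.5371 mV.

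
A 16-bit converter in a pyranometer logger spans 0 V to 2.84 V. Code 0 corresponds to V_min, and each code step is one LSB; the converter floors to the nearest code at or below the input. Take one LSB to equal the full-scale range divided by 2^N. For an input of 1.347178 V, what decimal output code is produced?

Full-scale range = 2.84 V. LSB = 2.84 V / 2^16 ≈ 43.33 µV.
(V_in − V_min) × 2^16/range = (1.347178 − (0)) × 65536/2.84 = 31087.555.
Floor → code = 31087.

31087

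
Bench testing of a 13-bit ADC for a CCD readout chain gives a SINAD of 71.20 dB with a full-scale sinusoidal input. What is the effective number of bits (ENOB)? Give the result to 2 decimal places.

11.53 bits

ENOB = (SINAD − 1.76) / 6.02 = (71.20 − 1.76) / 6.02 = 69.44 / 6.02 = 11.5349.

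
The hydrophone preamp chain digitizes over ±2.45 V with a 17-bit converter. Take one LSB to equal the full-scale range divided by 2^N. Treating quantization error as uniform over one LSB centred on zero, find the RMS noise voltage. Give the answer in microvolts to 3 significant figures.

Full-scale range = 2.45 V − (-2.45 V) = 4.9 V.
LSB = 4.9 V ÷ 2^17 = 4.9/131072 V = 37.384 µV.
For a uniform distribution on [−LSB/2, +LSB/2], V_rms = LSB/√12 = 37.384 µV/3.4641 = 10.8 µV.

10.8 µV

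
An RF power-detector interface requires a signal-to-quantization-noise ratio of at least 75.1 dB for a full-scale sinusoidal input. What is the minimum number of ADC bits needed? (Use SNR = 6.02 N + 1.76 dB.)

13 bits

N ≥ (75.1 − 1.76)/6.02 = 12.183 → N_min = 13.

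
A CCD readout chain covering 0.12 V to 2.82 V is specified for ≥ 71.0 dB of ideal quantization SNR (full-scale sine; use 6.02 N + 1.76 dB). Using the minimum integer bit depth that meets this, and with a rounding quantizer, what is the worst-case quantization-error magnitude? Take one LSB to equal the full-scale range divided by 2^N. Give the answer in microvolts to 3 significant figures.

Full-scale range = 2.82 V − (0.12 V) = 2.7 V.
Solving 6.02 N ≥ 71.0 − 1.76: N ≥ 11.502. Round up → N = 12.
LSB = 2.7 V / 2^12 = 0.65918 mV.
Max error for round-to-nearest is LSB/2 = 330 µV.

330 µV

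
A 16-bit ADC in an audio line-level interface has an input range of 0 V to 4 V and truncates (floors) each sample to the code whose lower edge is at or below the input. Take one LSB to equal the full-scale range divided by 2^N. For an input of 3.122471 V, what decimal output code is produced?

V_FS = 4 V. LSB = 4 V / 2^16 ≈ 61.04 µV.
(V_in − V_min) × 2^16/range = (3.122471 − (0)) × 65536/4 = 51158.565.
Floor → code = 51158.

51158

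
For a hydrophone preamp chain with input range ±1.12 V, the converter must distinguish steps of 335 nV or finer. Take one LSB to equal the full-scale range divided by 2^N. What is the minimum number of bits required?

23 bits

The full-scale span is 1.12 − (-1.12) = 2.24 V.
Levels needed ≥ 2.24/335 nV = 6.687e6. 2^23 = 8388608 suffices, so N_min = 23.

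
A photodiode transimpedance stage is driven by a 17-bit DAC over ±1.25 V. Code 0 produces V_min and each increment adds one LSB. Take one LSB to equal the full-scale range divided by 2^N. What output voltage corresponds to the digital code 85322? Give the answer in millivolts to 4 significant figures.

377.4 mV

Range = 1.25 − (-1.25) = 2.5 V. LSB = 2.5 V / 2^17.
Output = V_min + (85322/131072) × range = -1.25 + 0.650955 × 2.5 V
      = -1.25 + 1.62739 = 0.377388 V.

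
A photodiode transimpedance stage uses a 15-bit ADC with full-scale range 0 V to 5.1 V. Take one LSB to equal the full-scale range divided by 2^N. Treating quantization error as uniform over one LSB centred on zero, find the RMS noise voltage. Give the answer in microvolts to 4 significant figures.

44.93 µV

V_FS = 5.1 V.
One LSB is 5.1 V / 32768 = 155.640 µV.
V_rms = LSB/√12 = 155.640 µV / √12 = 44.93 µV.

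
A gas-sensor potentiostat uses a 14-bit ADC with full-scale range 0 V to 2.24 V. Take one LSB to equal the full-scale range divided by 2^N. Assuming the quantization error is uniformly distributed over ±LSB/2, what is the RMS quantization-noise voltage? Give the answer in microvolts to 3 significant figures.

Span = 2.24 V.
Step size = 2.24/16384 V = 136.72 µV.
For a uniform distribution on [−LSB/2, +LSB/2], V_rms = LSB/√12 = 136.72 µV/3.4641 = 39.5 µV.

39.5 µV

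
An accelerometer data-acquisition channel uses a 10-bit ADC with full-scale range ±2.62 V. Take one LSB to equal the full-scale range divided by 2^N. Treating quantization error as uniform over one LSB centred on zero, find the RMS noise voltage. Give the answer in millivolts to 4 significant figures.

1.477 mV

Span: 2.62 V − (-2.62 V) = 5.24 V.
LSB = 5.24 V ÷ 2^10 = 5.24/1024 V = 5.11719 mV.
σ_q = LSB/√12 = 5.11719 mV/3.4641 = 1.477 mV.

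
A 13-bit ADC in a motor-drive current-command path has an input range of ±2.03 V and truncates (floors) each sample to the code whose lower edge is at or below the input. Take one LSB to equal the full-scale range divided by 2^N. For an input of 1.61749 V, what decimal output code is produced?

7359

The full-scale span is 2.03 − (-2.03) = 4.06 V. LSB = 4.06 V / 2^13 ≈ 495.6 µV.
V_in − V_min = 1.61749 − (-2.03) = 3.64749 V.
Divide by LSB: 3.64749 × 8192/4.06 = 7359.6646.
Truncating gives code 7359.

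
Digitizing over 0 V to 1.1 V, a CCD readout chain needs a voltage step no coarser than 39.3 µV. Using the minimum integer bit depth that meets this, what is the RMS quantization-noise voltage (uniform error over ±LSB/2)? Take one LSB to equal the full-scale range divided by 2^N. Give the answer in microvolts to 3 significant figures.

9.69 µV

Range is 1.1 V.
Required number of levels: 1.1/39.3 µV = 27990; smallest N with 2^N ≥ that is 15.
LSB = 1.1 V / 2^15 = 33.569 µV.
V_rms = LSB/√12 = 9.69 µV.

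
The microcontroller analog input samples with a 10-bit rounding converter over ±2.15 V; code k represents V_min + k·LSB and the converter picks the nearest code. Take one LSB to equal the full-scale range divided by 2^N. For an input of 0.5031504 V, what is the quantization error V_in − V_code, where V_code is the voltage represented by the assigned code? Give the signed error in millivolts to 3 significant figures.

Span: 2.15 V − (-2.15 V) = 4.3 V. LSB = 4.3 V / 2^10 ≈ 4.199 mV.
(V_in − V_min)/LSB = (0.5031504 − (-2.15)) × 1024/4.3 = 631.8200 → nearest code k = 632.
Reconstructed level: -2.15 + 632 × 4.3/1024 V = 0.5039062500 V.
Error = V_in − V_code = 0.5031504 − (0.5039062500) = −0.756 mV.

−0.756 mV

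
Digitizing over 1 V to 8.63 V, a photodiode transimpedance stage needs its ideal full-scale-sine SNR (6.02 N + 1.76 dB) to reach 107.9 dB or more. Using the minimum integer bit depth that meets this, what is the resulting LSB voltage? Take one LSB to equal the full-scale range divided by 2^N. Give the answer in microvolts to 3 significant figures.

The full-scale span is 8.63 − (1) = 7.63 V.
Solving 6.02 N ≥ 107.9 − 1.76: N ≥ 17.631. Round up → N = 18.
Step size = 7.63/262144 V = 29.1 µV.

29.1 µV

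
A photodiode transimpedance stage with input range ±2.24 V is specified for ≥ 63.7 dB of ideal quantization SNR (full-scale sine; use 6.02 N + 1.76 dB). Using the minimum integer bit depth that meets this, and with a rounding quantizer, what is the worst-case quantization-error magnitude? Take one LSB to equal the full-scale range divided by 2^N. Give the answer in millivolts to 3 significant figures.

Full-scale range = 2.24 V − (-2.24 V) = 4.48 V.
Solving 6.02 N ≥ 63.7 − 1.76: N ≥ 10.289. Round up → N = 11.
Step size = 4.48/2048 V = 2.1875 mV.
|e|_max = LSB/2 = 1.09 mV.

1.09 mV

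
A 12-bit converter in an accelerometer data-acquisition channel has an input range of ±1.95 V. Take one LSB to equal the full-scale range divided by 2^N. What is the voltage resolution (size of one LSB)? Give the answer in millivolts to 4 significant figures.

0.9521 mV

Span: 1.95 V − (-1.95 V) = 3.9 V.
Number of codes = 2^12 = 4096.
One LSB is 3.9 V / 4096 = 0.9521 mV.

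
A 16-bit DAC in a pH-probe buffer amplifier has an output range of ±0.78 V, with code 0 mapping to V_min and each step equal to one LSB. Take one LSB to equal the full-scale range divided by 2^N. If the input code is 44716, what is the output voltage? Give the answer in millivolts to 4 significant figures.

284.4 mV

The full-scale span is 0.78 − (-0.78) = 1.56 V. LSB = 1.56 V / 2^16.
V_out = V_min + code × LSB = -0.78 V + 44716 × 1.56 V / 65536
      = -0.78 V + 1.06441 V = 0.284407 V.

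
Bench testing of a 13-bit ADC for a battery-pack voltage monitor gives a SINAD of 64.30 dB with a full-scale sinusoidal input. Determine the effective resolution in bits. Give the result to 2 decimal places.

10.39 bits

(64.30 − 1.76) / 6.02 = 62.54/6.02 = 10.3887 effective bits.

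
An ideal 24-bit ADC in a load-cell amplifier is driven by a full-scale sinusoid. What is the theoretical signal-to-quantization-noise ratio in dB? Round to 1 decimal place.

6.02(24) + 1.76 = 144.48 + 1.76 = 146.24 dB.

146.2 dB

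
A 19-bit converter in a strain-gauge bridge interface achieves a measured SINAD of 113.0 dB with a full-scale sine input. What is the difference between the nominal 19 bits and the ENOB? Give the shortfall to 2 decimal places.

0.52 bits

Effective bits = (113.0 − 1.76)/6.02 = 18.4784.
19 − 18.4784 = 0.52 bits below nominal.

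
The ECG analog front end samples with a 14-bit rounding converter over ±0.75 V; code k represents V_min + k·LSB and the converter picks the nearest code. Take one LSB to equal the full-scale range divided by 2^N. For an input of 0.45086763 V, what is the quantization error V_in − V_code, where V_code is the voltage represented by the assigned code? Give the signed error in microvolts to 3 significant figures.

−29.6 µV

Full-scale range = 0.75 V − (-0.75 V) = 1.5 V. LSB = 1.5 V / 2^14 ≈ 91.55 µV.
(V_in − V_min)/LSB = (0.45086763 − (-0.75)) × 16384/1.5 = 13116.6768 → nearest code k = 13117.
V_code = V_min + k × range/2^14 = -0.75 + 13117 × 1.5/16384 = 0.45089721680 V.
e = 0.45086763 − (0.45089721680) = −29.6 µV.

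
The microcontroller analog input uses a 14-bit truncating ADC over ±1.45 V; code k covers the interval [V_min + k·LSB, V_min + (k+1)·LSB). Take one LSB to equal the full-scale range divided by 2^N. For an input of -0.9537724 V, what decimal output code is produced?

2803

Full-scale range = 1.45 V − (-1.45 V) = 2.9 V. LSB = 2.9 V / 2^14 ≈ 177.0 µV.
code = ⌊(V_in − V_min)/LSB⌋ = ⌊(V_in − V_min) × 2^14 / range⌋
     = ⌊(-0.9537724 − (-1.45)) × 16384 / 2.9⌋ = ⌊0.4962276 × 16384/2.9⌋
     = ⌊2803.515⌋ = 2803.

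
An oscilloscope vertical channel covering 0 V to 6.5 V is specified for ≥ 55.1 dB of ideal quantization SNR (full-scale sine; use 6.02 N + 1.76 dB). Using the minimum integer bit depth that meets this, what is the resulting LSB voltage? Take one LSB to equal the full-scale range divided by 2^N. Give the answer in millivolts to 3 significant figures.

V_FS = 6.5 V.
N ≥ (55.1 − 1.76)/6.02 = 8.860 → N_min = 9.
One LSB is 6.5 V / 512 = 12.7 mV.

12.7 mV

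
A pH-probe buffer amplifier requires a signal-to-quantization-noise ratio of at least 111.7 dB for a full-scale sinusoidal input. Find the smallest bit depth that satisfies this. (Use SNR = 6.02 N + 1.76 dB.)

19 bits

Required N = ⌈(111.7 − 1.76)/6.02⌉ = ⌈18.262⌉ = 19.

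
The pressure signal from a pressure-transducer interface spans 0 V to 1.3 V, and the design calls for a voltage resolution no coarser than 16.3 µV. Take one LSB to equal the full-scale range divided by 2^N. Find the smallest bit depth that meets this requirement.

Range is 1.3 V.
Need 2^N ≥ 1.3 V / 16.3 µV = 79750 → N_min = 17.

17 bits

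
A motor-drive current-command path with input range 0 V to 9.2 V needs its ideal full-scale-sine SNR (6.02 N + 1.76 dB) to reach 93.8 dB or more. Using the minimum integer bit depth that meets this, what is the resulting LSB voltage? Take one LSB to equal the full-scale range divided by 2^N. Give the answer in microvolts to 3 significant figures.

140 µV

Range is 9.2 V.
Required N = ⌈(93.8 − 1.76)/6.02⌉ = ⌈15.289⌉ = 16.
One LSB is 9.2 V / 65536 = 140 µV.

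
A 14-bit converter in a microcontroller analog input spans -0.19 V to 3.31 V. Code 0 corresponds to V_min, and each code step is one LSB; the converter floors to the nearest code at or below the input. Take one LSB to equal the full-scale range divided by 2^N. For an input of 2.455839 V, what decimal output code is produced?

12385

The full-scale span is 3.31 − (-0.19) = 3.5 V. LSB = 3.5 V / 2^14 ≈ 213.6 µV.
V_in − V_min = 2.455839 − (-0.19) = 2.645839 V.
Divide by LSB: 2.645839 × 16384/3.5 = 12385.5503.
Truncating gives code 12385.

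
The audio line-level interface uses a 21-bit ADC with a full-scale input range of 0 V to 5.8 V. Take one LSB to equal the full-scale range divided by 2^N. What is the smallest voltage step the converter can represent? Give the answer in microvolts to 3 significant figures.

2.77 µV

V_FS = 5.8 V.
Number of codes = 2^21 = 2097152.
Step size = 5.8/2097152 V = 2.77 µV.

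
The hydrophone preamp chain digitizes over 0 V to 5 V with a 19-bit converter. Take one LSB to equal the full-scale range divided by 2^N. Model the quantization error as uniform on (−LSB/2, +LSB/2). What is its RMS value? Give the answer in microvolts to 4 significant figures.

Range is 5 V.
LSB = 5 V ÷ 2^19 = 5/524288 V = 9.53674 µV.
V_rms = LSB/√12 = 9.53674 µV / √12 = 2.753 µV.

2.753 µV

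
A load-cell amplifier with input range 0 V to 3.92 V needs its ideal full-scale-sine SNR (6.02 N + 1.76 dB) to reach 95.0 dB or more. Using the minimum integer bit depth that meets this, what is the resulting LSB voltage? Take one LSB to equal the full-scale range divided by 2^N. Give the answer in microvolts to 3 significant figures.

59.8 µV

Range is 3.92 V.
N ≥ (95.0 − 1.76)/6.02 = 15.488 → N_min = 16.
One LSB is 3.92 V / 65536 = 59.8 µV.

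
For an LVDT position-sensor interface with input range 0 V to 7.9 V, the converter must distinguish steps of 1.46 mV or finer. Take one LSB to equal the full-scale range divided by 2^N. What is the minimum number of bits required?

Span = 7.9 V.
Required number of levels: 7.9/1.46 mV = 5411.0; smallest N with 2^N ≥ that is 13.

13 bits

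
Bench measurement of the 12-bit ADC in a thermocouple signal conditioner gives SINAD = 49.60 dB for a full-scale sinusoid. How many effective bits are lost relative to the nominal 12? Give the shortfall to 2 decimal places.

4.05 bits

Effective bits = (49.60 − 1.76)/6.02 = 7.9468.
Lost resolution: 12 − 7.9468 = 4.0532 bits.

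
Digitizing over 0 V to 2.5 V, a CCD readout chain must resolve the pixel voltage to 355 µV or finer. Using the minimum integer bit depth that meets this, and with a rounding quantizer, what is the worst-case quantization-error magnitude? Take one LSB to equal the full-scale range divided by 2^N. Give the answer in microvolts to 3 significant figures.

Span = 2.5 V.
Levels needed ≥ 2.5/355 µV = 7042. 2^13 = 8192 suffices, so N_min = 13.
LSB = 2.5 V ÷ 2^13 = 2.5/8192 V = 305.18 µV.
Max error for round-to-nearest is LSB/2 = 153 µV.

153 µV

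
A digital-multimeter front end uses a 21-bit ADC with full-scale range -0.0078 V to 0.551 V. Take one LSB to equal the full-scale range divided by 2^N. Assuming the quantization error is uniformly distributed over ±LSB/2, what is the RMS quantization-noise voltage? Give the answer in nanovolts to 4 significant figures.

Span: 0.551 V − (-0.0078 V) = 0.5588 V.
One LSB is 0.5588 V / 2097152 = 266.457 nV.
V_rms = LSB/√12 = 266.457 nV / √12 = 76.92 nV.

76.92 nV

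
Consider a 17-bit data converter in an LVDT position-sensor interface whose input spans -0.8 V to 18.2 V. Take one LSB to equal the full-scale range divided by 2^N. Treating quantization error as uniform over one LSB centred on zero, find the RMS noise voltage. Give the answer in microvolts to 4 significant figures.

The full-scale span is 18.2 − (-0.8) = 19 V.
One LSB is 19 V / 131072 = 144.958 µV.
V_rms = LSB/√12 = 144.958 µV / √12 = 41.85 µV.

41.85 µV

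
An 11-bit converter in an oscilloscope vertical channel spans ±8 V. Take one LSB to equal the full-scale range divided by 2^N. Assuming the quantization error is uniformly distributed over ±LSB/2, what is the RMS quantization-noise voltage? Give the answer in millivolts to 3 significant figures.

Range = 8 − (-8) = 16 V.
One LSB is 16 V / 2048 = 7.8125 mV.
RMS of a uniform error over width LSB is LSB/√12 = 2.26 mV.

2.26 mV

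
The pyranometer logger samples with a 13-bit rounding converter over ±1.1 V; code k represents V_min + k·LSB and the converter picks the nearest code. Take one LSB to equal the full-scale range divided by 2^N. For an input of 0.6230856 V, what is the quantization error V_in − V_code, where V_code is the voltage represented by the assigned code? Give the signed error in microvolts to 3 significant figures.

+38.7 µV

Span: 1.1 V − (-1.1 V) = 2.2 V. LSB = 2.2 V / 2^13 ≈ 268.6 µV.
(V_in − V_min)/LSB = (0.6230856 − (-1.1)) × 8192/2.2 = 6416.1442 → nearest code k = 6416.
V_code = V_min + k × range/2^13 = -1.1 + 6416 × 2.2/8192 = 0.6230468750 V.
V_in − V_code = 0.6230856 − (0.6230468750) = +38.7 µV.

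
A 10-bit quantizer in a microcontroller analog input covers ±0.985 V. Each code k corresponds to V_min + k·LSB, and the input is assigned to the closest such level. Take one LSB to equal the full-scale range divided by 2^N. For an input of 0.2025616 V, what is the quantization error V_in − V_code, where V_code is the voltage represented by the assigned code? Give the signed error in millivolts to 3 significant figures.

Span: 0.985 V − (-0.985 V) = 1.97 V. LSB = 1.97 V / 2^10 ≈ 1.924 mV.
(0.2025616 − (-0.985)) / LSB = 1.1875616 × 1024/1.97 = 617.2909. Nearest integer: k = 617.
V_code = -0.985 + (617/1024) × 1.97 = 0.2020019531 V.
V_in − V_code = 0.2025616 − (0.2020019531) = +0.560 mV.

+0.560 mV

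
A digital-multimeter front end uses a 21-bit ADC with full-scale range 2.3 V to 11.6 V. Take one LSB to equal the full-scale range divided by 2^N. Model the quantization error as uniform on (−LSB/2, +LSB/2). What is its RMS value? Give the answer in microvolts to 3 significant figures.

The full-scale span is 11.6 − (2.3) = 9.3 V.
Step size = 9.3/2097152 V = 4.4346 µV.
For a uniform distribution on [−LSB/2, +LSB/2], V_rms = LSB/√12 = 4.4346 µV/3.4641 = 1.28 µV.

1.28 µV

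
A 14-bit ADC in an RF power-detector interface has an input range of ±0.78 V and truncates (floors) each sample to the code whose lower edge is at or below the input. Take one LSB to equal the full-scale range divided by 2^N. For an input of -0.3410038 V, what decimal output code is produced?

The full-scale span is 0.78 − (-0.78) = 1.56 V. LSB = 1.56 V / 2^14 ≈ 95.21 µV.
code = ⌊(V_in − V_min)/LSB⌋ = ⌊(V_in − V_min) × 2^14 / range⌋
     = ⌊(-0.3410038 − (-0.78)) × 16384 / 1.56⌋ = ⌊0.4389962 × 16384/1.56⌋
     = ⌊4610.586⌋ = 4610.

4610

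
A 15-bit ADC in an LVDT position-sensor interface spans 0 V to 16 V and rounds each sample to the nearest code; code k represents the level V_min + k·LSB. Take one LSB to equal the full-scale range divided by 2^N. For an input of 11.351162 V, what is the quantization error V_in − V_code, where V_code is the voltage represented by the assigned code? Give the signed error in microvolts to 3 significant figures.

+87.8 µV

Span = 16 V. LSB = 16 V / 2^15 ≈ 488.3 µV.
(11.351162 − (0)) / LSB = 11.351162 × 32768/16 = 23247.1798. Nearest integer: k = 23247.
V_code = 0 + (23247/32768) × 16 = 11.351074219 V.
V_in − V_code = 11.351162 − (11.351074219) = +87.8 µV.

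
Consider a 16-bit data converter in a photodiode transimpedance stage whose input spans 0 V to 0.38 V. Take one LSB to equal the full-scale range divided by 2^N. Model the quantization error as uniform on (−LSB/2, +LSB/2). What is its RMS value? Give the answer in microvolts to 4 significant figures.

Range is 0.38 V.
LSB = 0.38 V / 2^16 = 5.79834 µV.
σ_q = LSB/√12 = 5.79834 µV/3.4641 = 1.674 µV.

1.674 µV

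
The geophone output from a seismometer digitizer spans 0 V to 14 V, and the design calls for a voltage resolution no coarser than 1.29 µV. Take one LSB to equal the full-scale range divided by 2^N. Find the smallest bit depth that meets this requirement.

V_FS = 14 V.
14 V / 1.29 µV = 1.085e7. Since 2^23 = 8388608 and 2^24 = 16777216, N = 24.

24 bits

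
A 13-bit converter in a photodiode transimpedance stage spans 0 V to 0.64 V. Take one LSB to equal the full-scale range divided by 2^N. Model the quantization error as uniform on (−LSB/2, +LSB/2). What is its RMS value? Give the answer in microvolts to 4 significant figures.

V_FS = 0.64 V.
LSB = 0.64 V / 2^13 = 78.1250 µV.
RMS of a uniform error over width LSB is LSB/√12 = 22.55 µV.

22.55 µV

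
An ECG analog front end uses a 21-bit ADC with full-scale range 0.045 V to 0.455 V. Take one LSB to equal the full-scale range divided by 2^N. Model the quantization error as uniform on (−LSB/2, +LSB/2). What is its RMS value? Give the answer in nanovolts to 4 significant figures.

56.44 nV

The full-scale span is 0.455 − (0.045) = 0.41 V.
LSB = 0.41 V ÷ 2^21 = 0.41/2097152 V = 195.503 nV.
V_rms = LSB/√12 = 195.503 nV / √12 = 56.44 nV.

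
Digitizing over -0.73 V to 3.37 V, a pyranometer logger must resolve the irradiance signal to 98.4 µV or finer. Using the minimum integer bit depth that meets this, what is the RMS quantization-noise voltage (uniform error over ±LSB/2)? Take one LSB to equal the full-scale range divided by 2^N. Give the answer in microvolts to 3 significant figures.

18.1 µV

The full-scale span is 3.37 − (-0.73) = 4.1 V.
Required number of levels: 4.1/98.4 µV = 41667; smallest N with 2^N ≥ that is 16.
Step size = 4.1/65536 V = 62.561 µV.
RMS noise = LSB/√12 = 18.1 µV.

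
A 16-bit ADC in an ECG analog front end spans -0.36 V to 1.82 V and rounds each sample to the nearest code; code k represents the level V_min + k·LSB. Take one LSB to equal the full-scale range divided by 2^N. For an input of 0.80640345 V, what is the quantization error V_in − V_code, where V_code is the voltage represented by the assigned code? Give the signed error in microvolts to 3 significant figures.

Full-scale range = 1.82 V − (-0.36 V) = 2.18 V. LSB = 2.18 V / 2^16 ≈ 33.26 µV.
(V_in − V_min)/LSB = (0.80640345 − (-0.36)) × 65536/2.18 = 35064.8700 → nearest code k = 35065.
V_code = V_min + k × range/2^16 = -0.36 + 35065 × 2.18/65536 = 0.80640777588 V.
e = 0.80640345 − (0.80640777588) = −4.33 µV.

−4.33 µV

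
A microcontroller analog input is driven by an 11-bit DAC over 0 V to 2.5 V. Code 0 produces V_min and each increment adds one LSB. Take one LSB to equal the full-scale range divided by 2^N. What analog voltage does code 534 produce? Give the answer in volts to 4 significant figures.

Full-scale range = 2.5 V. LSB = 2.5 V / 2^11.
Output = V_min + (534/2048) × range = 0 + 0.260742 × 2.5 V
      = 0 + 0.651855 = 0.651855 V.

0.6519 V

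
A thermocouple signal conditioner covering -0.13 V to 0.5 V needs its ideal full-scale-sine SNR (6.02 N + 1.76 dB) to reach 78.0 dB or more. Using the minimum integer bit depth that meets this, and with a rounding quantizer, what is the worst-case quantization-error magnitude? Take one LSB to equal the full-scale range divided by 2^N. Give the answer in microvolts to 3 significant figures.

38.5 µV

Span: 0.5 V − (-0.13 V) = 0.63 V.
Required N = ⌈(78.0 − 1.76)/6.02⌉ = ⌈12.664⌉ = 13.
LSB = 0.63 V ÷ 2^13 = 0.63/8192 V = 76.904 µV.
|e|_max = LSB/2 = 38.5 µV.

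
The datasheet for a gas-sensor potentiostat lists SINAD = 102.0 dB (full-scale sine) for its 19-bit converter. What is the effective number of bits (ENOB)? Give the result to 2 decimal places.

16.65 bits

Inverting SNR = 6.02 N + 1.76: N_eff = (102.0 − 1.76)/6.02 = 16.6512.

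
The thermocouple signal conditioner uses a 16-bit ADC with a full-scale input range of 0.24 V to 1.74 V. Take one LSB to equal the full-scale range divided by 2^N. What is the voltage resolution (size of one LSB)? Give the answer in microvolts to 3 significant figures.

22.9 µV

Range = 1.74 − (0.24) = 1.5 V.
2^16 = 65536 levels.
One LSB is 1.5 V / 65536 = 22.9 µV.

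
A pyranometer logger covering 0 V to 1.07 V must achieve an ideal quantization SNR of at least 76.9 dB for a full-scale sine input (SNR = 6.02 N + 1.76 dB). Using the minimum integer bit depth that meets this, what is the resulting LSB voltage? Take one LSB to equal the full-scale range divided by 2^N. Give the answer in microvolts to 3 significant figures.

131 µV

Span = 1.07 V.
N ≥ (76.9 − 1.76)/6.02 = 12.482 → N_min = 13.
One LSB is 1.07 V / 8192 = 131 µV.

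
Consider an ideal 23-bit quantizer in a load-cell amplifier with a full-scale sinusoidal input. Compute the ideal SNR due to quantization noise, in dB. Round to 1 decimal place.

140.2 dB

SNR = 6.02·23 + 1.76 = 140.22 dB.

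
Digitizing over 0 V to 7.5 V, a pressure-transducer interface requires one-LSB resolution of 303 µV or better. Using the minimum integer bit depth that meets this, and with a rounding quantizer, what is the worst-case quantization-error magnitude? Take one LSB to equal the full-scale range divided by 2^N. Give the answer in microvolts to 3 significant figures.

114 µV

Full-scale range = 7.5 V.
Required number of levels: 7.5/303 µV = 24752; smallest N with 2^N ≥ that is 15.
LSB = 7.5 V / 2^15 = 228.88 µV.
|e|_max = LSB/2 = 114 µV.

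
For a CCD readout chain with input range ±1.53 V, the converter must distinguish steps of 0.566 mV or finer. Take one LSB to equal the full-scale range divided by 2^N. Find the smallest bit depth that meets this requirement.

13 bits

Full-scale range = 1.53 V − (-1.53 V) = 3.06 V.
Levels needed ≥ 3.06/0.566 mV = 5406. 2^13 = 8192 suffices, so N_min = 13.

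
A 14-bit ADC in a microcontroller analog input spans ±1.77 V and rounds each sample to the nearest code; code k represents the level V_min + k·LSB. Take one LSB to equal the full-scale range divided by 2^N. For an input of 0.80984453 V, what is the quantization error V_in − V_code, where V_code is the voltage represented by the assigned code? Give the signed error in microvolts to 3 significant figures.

+35.0 µV

Range = 1.77 − (-1.77) = 3.54 V. LSB = 3.54 V / 2^14 ≈ 216.1 µV.
Position in LSBs: (0.80984453 − (-1.77)) × 16384/3.54 = 11940.1618; rounding gives k = 11940.
V_code = -1.77 + (11940/16384) × 3.54 = 0.80980957031 V.
V_in − V_code = 0.80984453 − (0.80980957031) = +35.0 µV.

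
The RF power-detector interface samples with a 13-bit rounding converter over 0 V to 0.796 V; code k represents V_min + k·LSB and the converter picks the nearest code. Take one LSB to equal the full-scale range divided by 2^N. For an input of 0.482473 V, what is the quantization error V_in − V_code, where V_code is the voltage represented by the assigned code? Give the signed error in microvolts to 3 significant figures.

+34.0 µV

V_FS = 0.796 V. LSB = 0.796 V / 2^13 ≈ 97.17 µV.
(V_in − V_min)/LSB = (0.482473 − (0)) × 8192/0.796 = 4965.3503 → nearest code k = 4965.
V_code = V_min + k × range/2^13 = 0 + 4965 × 0.796/8192 = 0.4824389648 V.
e = 0.482473 − (0.4824389648) = +34.0 µV.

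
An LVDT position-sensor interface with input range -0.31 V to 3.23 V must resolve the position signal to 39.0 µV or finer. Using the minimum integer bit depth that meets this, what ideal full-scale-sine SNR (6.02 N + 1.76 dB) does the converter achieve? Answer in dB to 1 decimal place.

Span: 3.23 V − (-0.31 V) = 3.54 V.
Levels needed ≥ 3.54/39.0 µV = 90770. 2^17 = 131072 suffices, so N_min = 17.
6.02(17) + 1.76 = 104.10 dB.

104.1 dB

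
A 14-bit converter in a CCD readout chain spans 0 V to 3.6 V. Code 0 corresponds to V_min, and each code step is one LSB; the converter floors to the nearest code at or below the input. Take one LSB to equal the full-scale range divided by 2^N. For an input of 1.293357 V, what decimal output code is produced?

5886

Full-scale range = 3.6 V. LSB = 3.6 V / 2^14 ≈ 219.7 µV.
(V_in − V_min) × 2^14/range = (1.293357 − (0)) × 16384/3.6 = 5886.211.
Floor → code = 5886.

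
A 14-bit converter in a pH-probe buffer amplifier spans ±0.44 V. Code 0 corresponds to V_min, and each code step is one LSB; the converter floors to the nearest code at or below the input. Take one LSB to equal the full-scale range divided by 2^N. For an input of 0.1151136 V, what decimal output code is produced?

Full-scale range = 0.44 V − (-0.44 V) = 0.88 V. LSB = 0.88 V / 2^14 ≈ 53.71 µV.
(V_in − V_min) × 2^14/range = (0.1151136 − (-0.44)) × 16384/0.88 = 10335.206.
Floor → code = 10335.

10335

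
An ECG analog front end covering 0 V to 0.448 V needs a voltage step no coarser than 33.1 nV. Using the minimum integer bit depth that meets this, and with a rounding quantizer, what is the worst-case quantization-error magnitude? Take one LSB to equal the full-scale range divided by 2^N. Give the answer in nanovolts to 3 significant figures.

13.4 nV

Span = 0.448 V.
Required number of levels: 0.448/33.1 nV = 1.3535e7; smallest N with 2^N ≥ that is 24.
One LSB is 0.448 V / 16777216 = 26.703 nV.
|e|_max = LSB/2 = 13.4 nV.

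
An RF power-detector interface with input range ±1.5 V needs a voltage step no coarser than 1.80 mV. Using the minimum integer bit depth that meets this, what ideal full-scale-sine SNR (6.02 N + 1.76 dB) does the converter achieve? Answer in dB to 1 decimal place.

68.0 dB

The full-scale span is 1.5 − (-1.5) = 3 V.
Levels needed ≥ 3/1.80 mV = 1667. 2^11 = 2048 suffices, so N_min = 11.
6.02(11) + 1.76 = 67.98 dB.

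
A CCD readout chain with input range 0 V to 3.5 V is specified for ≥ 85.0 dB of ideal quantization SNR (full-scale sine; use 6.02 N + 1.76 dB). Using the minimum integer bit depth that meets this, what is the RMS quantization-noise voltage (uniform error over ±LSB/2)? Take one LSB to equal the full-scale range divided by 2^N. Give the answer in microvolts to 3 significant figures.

61.7 µV

Full-scale range = 3.5 V.
6.02 N + 1.76 ≥ 85.0 gives N ≥ 13.827, so the minimum integer is 14.
LSB = 3.5 V / 2^14 = 213.62 µV.
RMS noise = LSB/√12 = 61.7 µV.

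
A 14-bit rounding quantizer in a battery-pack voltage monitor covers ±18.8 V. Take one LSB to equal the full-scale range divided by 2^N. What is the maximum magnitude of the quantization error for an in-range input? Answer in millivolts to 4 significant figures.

Full-scale range = 18.8 V − (-18.8 V) = 37.6 V.
Step size = 37.6/16384 V = 2.29492 mV.
|e|_max = LSB/2 = 1.147 mV.

1.147 mV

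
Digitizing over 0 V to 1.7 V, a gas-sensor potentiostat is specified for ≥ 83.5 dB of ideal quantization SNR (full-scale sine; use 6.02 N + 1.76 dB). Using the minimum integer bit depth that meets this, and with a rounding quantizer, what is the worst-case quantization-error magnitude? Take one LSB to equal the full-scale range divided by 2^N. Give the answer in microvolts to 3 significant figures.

V_FS = 1.7 V.
N ≥ (83.5 − 1.76)/6.02 = 13.578 → N_min = 14.
LSB = 1.7 V / 2^14 = 103.76 µV.
Half an LSB is 51.9 µV.

51.9 µV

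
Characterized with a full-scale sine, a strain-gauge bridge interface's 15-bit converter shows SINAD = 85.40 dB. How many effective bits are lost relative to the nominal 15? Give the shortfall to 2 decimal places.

Effective bits = (85.40 − 1.76)/6.02 = 13.8937.
Shortfall = 15 − 13.8937 = 1.1063 bits.

1.11 bits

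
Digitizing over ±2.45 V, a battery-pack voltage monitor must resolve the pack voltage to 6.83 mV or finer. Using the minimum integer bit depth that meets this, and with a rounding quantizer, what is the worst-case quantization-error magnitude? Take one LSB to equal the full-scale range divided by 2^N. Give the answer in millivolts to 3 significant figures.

2.39 mV

The full-scale span is 2.45 − (-2.45) = 4.9 V.
4.9 V / 6.83 mV = 717.4. Since 2^9 = 512 and 2^10 = 1024, N = 10.
One LSB is 4.9 V / 1024 = 4.7852 mV.
|e|_max = LSB/2 = 2.39 mV.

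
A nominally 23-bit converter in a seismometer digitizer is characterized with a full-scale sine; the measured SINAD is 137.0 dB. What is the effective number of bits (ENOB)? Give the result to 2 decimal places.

22.47 bits

(137.0 − 1.76) / 6.02 = 135.24/6.02 = 22.4651 effective bits.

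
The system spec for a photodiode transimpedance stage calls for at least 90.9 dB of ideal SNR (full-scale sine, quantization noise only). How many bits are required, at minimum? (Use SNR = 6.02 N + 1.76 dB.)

15 bits

6.02 N + 1.76 ≥ 90.9 gives N ≥ 14.807, so the minimum integer is 15.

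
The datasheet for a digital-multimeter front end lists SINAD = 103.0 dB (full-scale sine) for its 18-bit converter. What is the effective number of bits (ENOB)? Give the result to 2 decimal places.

16.82 bits

(103.0 − 1.76) / 6.02 = 101.24/6.02 = 16.8173 effective bits.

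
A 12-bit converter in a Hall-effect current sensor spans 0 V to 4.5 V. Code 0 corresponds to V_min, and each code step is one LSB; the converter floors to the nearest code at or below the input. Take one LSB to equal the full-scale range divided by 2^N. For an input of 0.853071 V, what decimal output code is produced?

776

Range is 4.5 V. LSB = 4.5 V / 2^12 ≈ 1.099 mV.
(V_in − V_min) × 2^12/range = (0.853071 − (0)) × 4096/4.5 = 776.484.
Floor → code = 776.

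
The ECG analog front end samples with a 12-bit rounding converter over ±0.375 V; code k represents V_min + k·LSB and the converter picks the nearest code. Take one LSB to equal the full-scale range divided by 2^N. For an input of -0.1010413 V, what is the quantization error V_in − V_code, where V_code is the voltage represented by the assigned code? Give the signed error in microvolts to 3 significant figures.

+32.9 µV

Range = 0.375 − (-0.375) = 0.75 V. LSB = 0.75 V / 2^12 ≈ 183.1 µV.
Position in LSBs: (-0.1010413 − (-0.375)) × 4096/0.75 = 1496.1798; rounding gives k = 1496.
V_code = -0.375 + (1496/4096) × 0.75 = -0.1010742188 V.
Error = V_in − V_code = -0.1010413 − (-0.1010742188) = +32.9 µV.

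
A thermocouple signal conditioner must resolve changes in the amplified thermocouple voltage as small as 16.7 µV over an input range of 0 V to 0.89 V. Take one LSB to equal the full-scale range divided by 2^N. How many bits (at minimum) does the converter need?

Full-scale range = 0.89 V.
Required number of levels: 0.89/16.7 µV = 53293; smallest N with 2^N ≥ that is 16.

16 bits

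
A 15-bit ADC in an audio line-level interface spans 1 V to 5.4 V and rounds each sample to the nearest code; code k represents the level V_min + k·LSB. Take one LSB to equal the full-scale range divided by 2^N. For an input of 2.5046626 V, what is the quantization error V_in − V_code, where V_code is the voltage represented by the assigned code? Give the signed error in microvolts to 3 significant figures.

Range = 5.4 − (1) = 4.4 V. LSB = 4.4 V / 2^15 ≈ 134.3 µV.
(V_in − V_min)/LSB = (2.5046626 − (1)) × 32768/4.4 = 11205.6327 → nearest code k = 11206.
V_code = V_min + k × range/2^15 = 1 + 11206 × 4.4/32768 = 2.5047119141 V.
Error = V_in − V_code = 2.5046626 − (2.5047119141) = −49.3 µV.

−49.3 µV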